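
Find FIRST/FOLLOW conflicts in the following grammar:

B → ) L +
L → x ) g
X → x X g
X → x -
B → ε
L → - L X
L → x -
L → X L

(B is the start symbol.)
No FIRST/FOLLOW conflicts.

A FIRST/FOLLOW conflict occurs when a non-terminal N has a nullable alternative N → β (β ⇒* ε) and another alternative N → α with FIRST(α) ∩ FOLLOW(N) ≠ ∅: on such a lookahead the parser cannot decide between expanding α and letting N vanish via β.

Nullable non-terminals: B.

B: nullable alternative(s) B → ε; FOLLOW(B) = { $ }
  B → ) L +: FIRST \ {ε} = { ')' } — disjoint from FOLLOW(B)
  B → ε: FIRST \ {ε} = { } — this is the only nullable alternative, skip

L, X have no nullable alternative, so no FIRST/FOLLOW check is needed there.

No FIRST/FOLLOW conflicts found.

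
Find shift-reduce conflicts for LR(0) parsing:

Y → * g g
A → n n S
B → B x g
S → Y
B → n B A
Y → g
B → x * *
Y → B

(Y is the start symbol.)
Augment with Y' → Y and build the canonical LR(0) collection (I0 = CLOSURE({[Y' → . Y]}), then GOTO on every symbol after a dot until no new states appear). It has 19 states:
  I0: { [B → . B x g], [B → . n B A], [B → . x * *], [Y → . * g g], [Y → . B], [Y → . g], [Y' → . Y] }  — shift
  I1: { [Y → * . g g] }  — shift
  I2: { [B → B . x g], [Y → B .] }  — shift, reduce
  I3: { [Y' → Y .] }  — accept
  I4: { [Y → g .] }  — reduce
  I5: { [B → . B x g], [B → . n B A], [B → . x * *], [B → n . B A] }  — shift
  I6: { [B → x . * *] }  — shift
  I7: { [B → x * . *] }  — shift
  I8: { [B → x * * .] }  — reduce
  I9: { [A → . n n S], [B → B . x g], [B → n B . A] }  — shift
  I10: { [B → n B A .] }  — reduce
  I11: { [A → n . n S] }  — shift
  I12: { [B → B x . g] }  — shift
  I13: { [B → B x g .] }  — reduce
  I14: { [A → n n . S], [B → . B x g], [B → . n B A], [B → . x * *], [S → . Y], [Y → . * g g], [Y → . B], [Y → . g] }  — shift
  I15: { [A → n n S .] }  — reduce
  I16: { [S → Y .] }  — reduce
  I17: { [Y → * g . g] }  — shift
  I18: { [Y → * g g .] }  — reduce

I2 contains reduce item [Y → B .] and shift item [B → B . x g] — shift-reduce conflict.

Answer: Yes — I2: [Y → B .] vs [B → B . x g]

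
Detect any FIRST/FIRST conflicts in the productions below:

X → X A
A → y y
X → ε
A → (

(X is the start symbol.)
FIRST sets of the non-terminals at (or reachable through a nullable prefix from) the front of some alternative:
  FIRST(X) = { '(', 'y', ε }
  FIRST(A) = { '(', 'y' }

Productions for X:
  X → X A: FIRST = { '(', 'y' }
  X → ε: FIRST = { ε }
Productions for A:
  A → y y: FIRST = { 'y' }
  A → (: FIRST = { '(' }

All alternatives of each non-terminal have pairwise disjoint FIRST sets.

Answer: No FIRST/FIRST conflicts.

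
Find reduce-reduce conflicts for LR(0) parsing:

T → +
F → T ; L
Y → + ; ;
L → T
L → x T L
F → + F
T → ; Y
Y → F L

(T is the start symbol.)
No reduce-reduce conflicts

A reduce-reduce conflict occurs when an LR(0) state has two complete items [A → α .] and [B → β .] — both call for a reduction, and with no lookahead the parser cannot choose between them.

Augment with T' → T and build the canonical LR(0) collection (I0 = CLOSURE({[T' → . T]}), then GOTO on every symbol after a dot until no new states appear). It has 19 states:
  I0: { [T → . +], [T → . ; Y], [T' → . T] }  — shift
  I1: { [T → + .] }  — reduce
  I2: { [F → . + F], [F → . T ; L], [T → . +], [T → . ; Y], [T → ; . Y], [Y → . + ; ;], [Y → . F L] }  — shift
  I3: { [T' → T .] }  — accept
  I4: { [F → + . F], [F → . + F], [F → . T ; L], [T → + .], [T → . +], [T → . ; Y], [Y → + . ; ;] }  — shift, reduce
  I5: { [L → . T], [L → . x T L], [T → . +], [T → . ; Y], [Y → F . L] }  — shift
  I6: { [F → T . ; L] }  — shift
  I7: { [T → ; Y .] }  — reduce
  I8: { [F → T ; . L], [L → . T], [L → . x T L], [T → . +], [T → . ; Y] }  — shift
  I9: { [F → T ; L .] }  — reduce
  I10: { [L → T .] }  — reduce
  I11: { [L → x . T L], [T → . +], [T → . ; Y] }  — shift
  I12: { [L → . T], [L → . x T L], [L → x T . L], [T → . +], [T → . ; Y] }  — shift
  I13: { [L → x T L .] }  — reduce
  I14: { [Y → F L .] }  — reduce
  I15: { [F → + . F], [F → . + F], [F → . T ; L], [T → + .], [T → . +], [T → . ; Y] }  — shift, reduce
  I16: { [F → . + F], [F → . T ; L], [T → . +], [T → . ; Y], [T → ; . Y], [Y → + ; . ;], [Y → . + ; ;], [Y → . F L] }  — shift
  I17: { [F → + F .] }  — reduce
  I18: { [F → . + F], [F → . T ; L], [T → . +], [T → . ; Y], [T → ; . Y], [Y → + ; ; .], [Y → . + ; ;], [Y → . F L] }  — shift, reduce

No state contains more than one complete item.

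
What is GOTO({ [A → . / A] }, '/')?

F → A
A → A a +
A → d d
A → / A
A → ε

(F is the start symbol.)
{ [A → . / A], [A → . A a +], [A → . d d], [A → .], [A → / . A] }

GOTO(I, '/') = CLOSURE({ [A → αX.β] : [A → α.Xβ] ∈ I, X = '/' })

Items with dot before '/', with the dot advanced:
  [A → . / A] → [A → / . A]
Closure of the advanced items:
  [A → / . A] has the dot before A: add [A → . A a +], [A → . d d], [A → . / A], [A → .]

GOTO = { [A → . / A], [A → . A a +], [A → . d d], [A → .], [A → / . A] }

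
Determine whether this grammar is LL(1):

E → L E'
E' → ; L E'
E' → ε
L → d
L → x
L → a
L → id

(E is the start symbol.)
Yes, the grammar is LL(1).

Relevant sets:
  FOLLOW(E') = { $ }

For E':
  PREDICT(E' → ';' L E') = { ';' }
  PREDICT(E' → ε) = { $ }
For L:
  PREDICT(L → d) = { 'd' }
  PREDICT(L → x) = { 'x' }
  PREDICT(L → a) = { 'a' }
  PREDICT(L → id) = { 'id' }
E has a single production, so nothing to check there.

All predict sets are disjoint. The grammar IS LL(1).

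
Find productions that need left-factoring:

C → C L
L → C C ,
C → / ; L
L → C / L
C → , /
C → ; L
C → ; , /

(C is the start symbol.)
Left-factoring is needed when two productions for the same non-terminal
share a common prefix on the right-hand side.

Productions for C:
  C → C L
  C → / ; L
  C → , /
  C → ; L
  C → ; , /
Productions for L:
  L → C C ,
  L → C / L

Found common prefix ';' in productions for C
Found common prefix 'C' in productions for L

Answer: Yes, C has productions with common prefix ';'; L has productions with common prefix 'C'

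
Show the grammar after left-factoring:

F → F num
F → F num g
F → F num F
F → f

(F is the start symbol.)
Left-factoring transforms A → αβ₁ | αβ₂ into A → αA' and A' → β₁ | β₂
(α is the longest common prefix among the alternatives). Repeat until
no nonterminal has two alternatives with a common prefix.

Round 1: F has alternatives sharing prefix 'F num'. Introduce F': F → F num F'
  Add: F' → ε
  Add: F' → g
  Add: F' → F

No remaining common prefixes — done.

Resulting grammar:
F → F num F'
F' → ε
F' → g
F' → F
F → f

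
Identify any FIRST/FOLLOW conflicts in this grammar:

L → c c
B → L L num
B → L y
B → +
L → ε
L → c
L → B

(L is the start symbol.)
A FIRST/FOLLOW conflict occurs when a non-terminal N has a nullable alternative N → β (β ⇒* ε) and another alternative N → α with FIRST(α) ∩ FOLLOW(N) ≠ ∅: on such a lookahead the parser cannot decide between expanding α and letting N vanish via β.

Nullable non-terminals: L.
FIRST sets used below: FIRST(B) = { '+', 'c', 'num', 'y' }

L: nullable alternative(s) L → ε; FOLLOW(L) = { $, '+', 'c', 'num', 'y' }
  L → c c: FIRST \ {ε} = { 'c' } — overlaps FOLLOW(L) on { 'c' }: CONFLICT
  L → ε: FIRST \ {ε} = { } — this is the only nullable alternative, skip
  L → c: FIRST \ {ε} = { 'c' } — overlaps FOLLOW(L) on { 'c' }: CONFLICT
  L → B: FIRST \ {ε} = { '+', 'c', 'num', 'y' } — overlaps FOLLOW(L) on { '+', 'c', 'num', 'y' }: CONFLICT

B has no nullable alternative, so no FIRST/FOLLOW check is needed there.

So the grammar has 3 FIRST/FOLLOW conflicts (marked CONFLICT above).

Answer: Yes. L → c c with FOLLOW(L) on { 'c' }; L → c with FOLLOW(L) on { 'c' }; L → B with FOLLOW(L) on { '+', 'c', 'num', 'y' }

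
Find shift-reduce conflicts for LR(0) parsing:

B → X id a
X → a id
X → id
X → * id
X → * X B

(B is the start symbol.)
No shift-reduce conflicts

A shift-reduce conflict occurs when an LR(0) state has both:
  - a complete (reduce) item [A → α .] (dot at the end), and
  - a shift item [B → β . c γ] (dot before a terminal).

Augment with B' → B and build the canonical LR(0) collection (I0 = CLOSURE({[B' → . B]}), then GOTO on every symbol after a dot until no new states appear). It has 12 states:
  I0: { [B → . X id a], [B' → . B], [X → . * X B], [X → . * id], [X → . a id], [X → . id] }  — shift
  I1: { [X → * . X B], [X → * . id], [X → . * X B], [X → . * id], [X → . a id], [X → . id] }  — shift
  I2: { [B' → B .] }  — accept
  I3: { [B → X . id a] }  — shift
  I4: { [X → a . id] }  — shift
  I5: { [X → id .] }  — reduce
  I6: { [X → a id .] }  — reduce
  I7: { [B → X id . a] }  — shift
  I8: { [B → X id a .] }  — reduce
  I9: { [B → . X id a], [X → * X . B], [X → . * X B], [X → . * id], [X → . a id], [X → . id] }  — shift
  I10: { [X → * id .], [X → id .] }  — 2 reduces
  I11: { [X → * X B .] }  — reduce

No state contains both a complete item and a shift item.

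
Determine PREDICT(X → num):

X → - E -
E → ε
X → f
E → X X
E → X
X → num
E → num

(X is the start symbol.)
{ 'num' }

PREDICT(X → num) = (FIRST(RHS) \ {ε}) ∪ (FOLLOW(X) if ε ∈ FIRST(RHS), i.e. RHS ⇒* ε)
FIRST(num) = { 'num' }
ε ∉ FIRST(num), so FOLLOW(X) is not added.
PREDICT(X → num) = { 'num' }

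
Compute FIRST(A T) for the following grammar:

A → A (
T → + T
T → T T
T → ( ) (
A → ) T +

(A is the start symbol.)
FIRST sets of the non-terminals involved (from the grammar, by fixed-point iteration):
  FIRST(A) = { ')' }

To compute FIRST(A T), process the symbols left to right:
Symbol A is a non-terminal. Add FIRST(A) \ {ε} = { ')' }
A is not nullable (ε ∉ FIRST(A)), so stop here.
FIRST(A T) = { ')' }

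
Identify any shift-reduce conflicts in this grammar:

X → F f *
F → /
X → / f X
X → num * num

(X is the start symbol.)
A shift-reduce conflict occurs when an LR(0) state has both:
  - a complete (reduce) item [A → α .] (dot at the end), and
  - a shift item [B → β . c γ] (dot before a terminal).

Augment with X' → X and build the canonical LR(0) collection (I0 = CLOSURE({[X' → . X]}), then GOTO on every symbol after a dot until no new states appear). It has 11 states:
  I0: { [F → . /], [X → . / f X], [X → . F f *], [X → . num * num], [X' → . X] }  — shift
  I1: { [F → / .], [X → / . f X] }  — shift, reduce
  I2: { [X → F . f *] }  — shift
  I3: { [X' → X .] }  — accept
  I4: { [X → num . * num] }  — shift
  I5: { [X → num * . num] }  — shift
  I6: { [X → num * num .] }  — reduce
  I7: { [X → F f . *] }  — shift
  I8: { [X → F f * .] }  — reduce
  I9: { [F → . /], [X → . / f X], [X → . F f *], [X → . num * num], [X → / f . X] }  — shift
  I10: { [X → / f X .] }  — reduce

I1 contains reduce item [F → / .] and shift item [X → / . f X] — shift-reduce conflict.

Answer: Yes — I1: [F → / .] vs [X → / . f X]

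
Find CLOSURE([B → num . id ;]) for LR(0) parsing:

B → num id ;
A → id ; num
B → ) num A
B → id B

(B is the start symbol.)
{ [B → num . id ;] }

To compute CLOSURE, for each item [A → α.Bβ] where B is a non-terminal, add [B → .γ] for all productions B → γ; repeat for the newly added items until nothing changes.

Start with: [B → num . id ;]
The dot precedes the terminal id, so nothing is added.

CLOSURE = { [B → num . id ;] }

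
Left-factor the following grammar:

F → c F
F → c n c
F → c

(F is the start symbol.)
F → c F'
F' → F
F' → n c
F' → ε

Left-factoring transforms A → αβ₁ | αβ₂ into A → αA' and A' → β₁ | β₂
(α is the longest common prefix among the alternatives). Repeat until
no nonterminal has two alternatives with a common prefix.

Round 1: F has alternatives sharing prefix 'c'. Introduce F': F → c F'
  Add: F' → F
  Add: F' → n c
  Add: F' → ε

No remaining common prefixes — done.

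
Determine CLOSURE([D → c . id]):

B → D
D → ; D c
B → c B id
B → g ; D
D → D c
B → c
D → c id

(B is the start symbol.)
{ [D → c . id] }

To compute CLOSURE, for each item [A → α.Bβ] where B is a non-terminal, add [B → .γ] for all productions B → γ; repeat for the newly added items until nothing changes.

Start with: [D → c . id]
The dot precedes the terminal id, so nothing is added.

CLOSURE = { [D → c . id] }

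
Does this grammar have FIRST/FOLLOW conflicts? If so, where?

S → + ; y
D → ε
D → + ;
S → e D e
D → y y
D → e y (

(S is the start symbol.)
A FIRST/FOLLOW conflict occurs when a non-terminal N has a nullable alternative N → β (β ⇒* ε) and another alternative N → α with FIRST(α) ∩ FOLLOW(N) ≠ ∅: on such a lookahead the parser cannot decide between expanding α and letting N vanish via β.

Nullable non-terminals: D.

D: nullable alternative(s) D → ε; FOLLOW(D) = { 'e' }
  D → ε: FIRST \ {ε} = { } — this is the only nullable alternative, skip
  D → + ;: FIRST \ {ε} = { '+' } — disjoint from FOLLOW(D)
  D → y y: FIRST \ {ε} = { 'y' } — disjoint from FOLLOW(D)
  D → e y (: FIRST \ {ε} = { 'e' } — overlaps FOLLOW(D) on { 'e' }: CONFLICT

S has no nullable alternative, so no FIRST/FOLLOW check is needed there.

So the grammar has 1 FIRST/FOLLOW conflict (marked CONFLICT above).

Answer: Yes. D → e y '(' with FOLLOW(D) on { 'e' }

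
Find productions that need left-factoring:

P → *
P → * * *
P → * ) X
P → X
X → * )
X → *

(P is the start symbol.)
Left-factoring is needed when two productions for the same non-terminal
share a common prefix on the right-hand side.

Productions for P:
  P → *
  P → * * *
  P → * ) X
  P → X
Productions for X:
  X → * )
  X → *

Found common prefix '*' in productions for P
Found common prefix '*' in productions for X

Answer: Yes, P has productions with common prefix '*'; X has productions with common prefix '*'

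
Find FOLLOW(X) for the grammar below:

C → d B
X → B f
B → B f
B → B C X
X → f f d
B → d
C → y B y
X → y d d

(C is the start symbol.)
{ $, 'd', 'f', 'y' }

In B → B C X: X is at the end, add FOLLOW(B)

The FOLLOW sets referred to above (computed the same way, to a fixed point):
  FOLLOW(B) = { $, 'd', 'f', 'y' }

Taking the union: FOLLOW(X) = { $, 'd', 'f', 'y' }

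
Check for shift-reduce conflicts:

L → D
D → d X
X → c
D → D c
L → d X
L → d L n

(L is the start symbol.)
Yes — I1: [L → D .] vs [D → D . c]

A shift-reduce conflict occurs when an LR(0) state has both:
  - a complete (reduce) item [A → α .] (dot at the end), and
  - a shift item [B → β . c γ] (dot before a terminal).

Augment with L' → L and build the canonical LR(0) collection (I0 = CLOSURE({[L' → . L]}), then GOTO on every symbol after a dot until no new states appear). It has 9 states:
  I0: { [D → . D c], [D → . d X], [L → . D], [L → . d L n], [L → . d X], [L' → . L] }  — shift
  I1: { [D → D . c], [L → D .] }  — shift, reduce
  I2: { [L' → L .] }  — accept
  I3: { [D → . D c], [D → . d X], [D → d . X], [L → . D], [L → . d L n], [L → . d X], [L → d . L n], [L → d . X], [X → . c] }  — shift
  I4: { [L → d L . n] }  — shift
  I5: { [D → d X .], [L → d X .] }  — 2 reduces
  I6: { [X → c .] }  — reduce
  I7: { [L → d L n .] }  — reduce
  I8: { [D → D c .] }  — reduce

I1 contains reduce item [L → D .] and shift item [D → D . c] — shift-reduce conflict.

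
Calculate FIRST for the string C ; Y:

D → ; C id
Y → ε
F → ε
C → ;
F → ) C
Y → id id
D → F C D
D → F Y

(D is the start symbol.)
FIRST sets of the non-terminals involved (from the grammar, by fixed-point iteration):
  FIRST(C) = { ';' }

To compute FIRST(C ; Y), process the symbols left to right:
Symbol C is a non-terminal. Add FIRST(C) \ {ε} = { ';' }
C is not nullable (ε ∉ FIRST(C)), so stop here.
FIRST(C ; Y) = { ';' }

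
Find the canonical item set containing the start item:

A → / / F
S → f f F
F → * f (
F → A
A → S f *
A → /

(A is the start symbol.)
{ [A → . / / F], [A → . /], [A → . S f *], [A' → . A], [S → . f f F] }

First, augment the grammar with A' → A
I₀ = CLOSURE({ [A' → . A] }):
  [A' → . A] has the dot before A: add [A → . / / F], [A → . S f *], [A → . /]
  [A → . S f *] has the dot before S: add [S → . f f F]
No further items can be added.

I₀ = { [A → . / / F], [A → . /], [A → . S f *], [A' → . A], [S → . f f F] }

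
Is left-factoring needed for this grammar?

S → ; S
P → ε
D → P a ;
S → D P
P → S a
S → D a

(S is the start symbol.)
Left-factoring is needed when two productions for the same non-terminal
share a common prefix on the right-hand side.

Productions for S:
  S → ; S
  S → D P
  S → D a
Productions for P:
  P → ε
  P → S a

Found common prefix 'D' in productions for S

Answer: Yes, S has productions with common prefix 'D'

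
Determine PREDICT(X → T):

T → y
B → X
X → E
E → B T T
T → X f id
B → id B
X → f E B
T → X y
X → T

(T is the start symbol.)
{ 'f', 'id', 'y' }

PREDICT(X → T) = (FIRST(RHS) \ {ε}) ∪ (FOLLOW(X) if ε ∈ FIRST(RHS), i.e. RHS ⇒* ε)
FIRST(T) = { 'f', 'id', 'y' }
FIRST(T) = { 'f', 'id', 'y' }
ε ∉ FIRST(T), so FOLLOW(X) is not added.
PREDICT(X → T) = { 'f', 'id', 'y' }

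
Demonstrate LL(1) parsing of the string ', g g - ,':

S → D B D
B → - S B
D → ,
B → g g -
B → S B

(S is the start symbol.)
LL(1) parsing maintains a stack (initially the start symbol over $) and the input. At each step: if the stack top is a terminal, match it against the current input token; if it is a non-terminal N, replace it with the RHS of M[N, lookahead] (the unique production whose predict set contains the lookahead).

Stack is shown with the top on the left.

Stack      Input        Action
------------------------------
S $        , g g - , $  output S → D B D
D B D $    , g g - , $  output D → ,
, B D $    , g g - , $  match ','
B D $      g g - , $    output B → g g -
g g - D $  g g - , $    match 'g'
g - D $    g - , $      match 'g'
- D $      - , $        match '-'
D $        , $          output D → ,
, $        , $          match ','
$          $            accept

The string is accepted.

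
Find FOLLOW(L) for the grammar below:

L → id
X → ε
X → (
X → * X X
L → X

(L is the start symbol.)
{ $ }

L is the start symbol, so $ ∈ FOLLOW(L).
L does not occur on any right-hand side.

Taking the union: FOLLOW(L) = { $ }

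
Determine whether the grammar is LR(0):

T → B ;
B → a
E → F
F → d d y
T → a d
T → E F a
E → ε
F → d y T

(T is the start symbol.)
A grammar is LR(0) if no state in the canonical LR(0) collection has:
  - both a shift item (dot before a terminal) and a complete item (shift-reduce conflict), or
  - two or more complete items (reduce-reduce conflict; the accept item [T' → T .] counts as a complete item here).

Augment with T' → T and build the canonical LR(0) collection (I0 = CLOSURE({[T' → . T]}), then GOTO on every symbol after a dot until no new states appear). It has 15 states:
  I0: { [B → . a], [E → . F], [E → .], [F → . d d y], [F → . d y T], [T → . B ;], [T → . E F a], [T → . a d], [T' → . T] }  — shift, reduce
  I1: { [T → B . ;] }  — shift
  I2: { [F → . d d y], [F → . d y T], [T → E . F a] }  — shift
  I3: { [E → F .] }  — reduce
  I4: { [T' → T .] }  — accept
  I5: { [B → a .], [T → a . d] }  — shift, reduce
  I6: { [F → d . d y], [F → d . y T] }  — shift
  I7: { [F → d d . y] }  — shift
  I8: { [B → . a], [E → . F], [E → .], [F → . d d y], [F → . d y T], [F → d y . T], [T → . B ;], [T → . E F a], [T → . a d] }  — shift, reduce
  I9: { [F → d y T .] }  — reduce
  I10: { [F → d d y .] }  — reduce
  I11: { [T → a d .] }  — reduce
  I12: { [T → E F . a] }  — shift
  I13: { [T → E F a .] }  — reduce
  I14: { [T → B ; .] }  — reduce

Conflict in state I0:
  Shift-reduce conflict between [E → .] and [B → . a]
So the grammar is NOT LR(0).

Answer: No. Shift-reduce conflict between [E → .] and [B → . a]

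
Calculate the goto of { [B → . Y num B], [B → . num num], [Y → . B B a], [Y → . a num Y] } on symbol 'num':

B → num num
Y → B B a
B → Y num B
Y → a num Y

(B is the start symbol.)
{ [B → num . num] }

GOTO(I, 'num') = CLOSURE({ [A → αX.β] : [A → α.Xβ] ∈ I, X = 'num' })

Items with dot before 'num', with the dot advanced:
  [B → . num num] → [B → num . num]
Closure adds nothing (no advanced item has the dot before a non-terminal).

GOTO = { [B → num . num] }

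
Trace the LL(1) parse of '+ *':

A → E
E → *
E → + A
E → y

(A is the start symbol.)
LL(1) parsing maintains a stack (initially the start symbol over $) and the input. At each step: if the stack top is a terminal, match it against the current input token; if it is a non-terminal N, replace it with the RHS of M[N, lookahead] (the unique production whose predict set contains the lookahead).

Stack is shown with the top on the left.

Stack  Input  Action
--------------------
A $    + * $  output A → E
E $    + * $  output E → + A
+ A $  + * $  match '+'
A $    * $    output A → E
E $    * $    output E → *
* $    * $    match '*'
$      $      accept

The string is accepted.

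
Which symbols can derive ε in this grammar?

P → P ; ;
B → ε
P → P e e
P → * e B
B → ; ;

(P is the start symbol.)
{ 'B' }

A non-terminal is nullable if it can derive ε (the empty string): either it has an ε-production, or it has a production whose right-hand side consists entirely of nullable non-terminals.

ε-productions: B → ε
So B is immediately nullable.
No further non-terminal can be added: every production for the remaining non-terminals contains a terminal or a non-nullable non-terminal.
Nullable = { 'B' }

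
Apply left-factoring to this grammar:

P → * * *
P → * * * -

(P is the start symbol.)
P → * * * P'
P' → ε
P' → -

Left-factoring transforms A → αβ₁ | αβ₂ into A → αA' and A' → β₁ | β₂
(α is the longest common prefix among the alternatives). Repeat until
no nonterminal has two alternatives with a common prefix.

Round 1: P has alternatives sharing prefix '* * *'. Introduce P': P → * * * P'
  Add: P' → ε
  Add: P' → -

No remaining common prefixes — done.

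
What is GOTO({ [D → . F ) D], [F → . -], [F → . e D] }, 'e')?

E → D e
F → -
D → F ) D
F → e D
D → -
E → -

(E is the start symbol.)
GOTO(I, 'e') = CLOSURE({ [A → αX.β] : [A → α.Xβ] ∈ I, X = 'e' })

Items with dot before 'e', with the dot advanced:
  [F → . e D] → [F → e . D]
Closure of the advanced items:
  [F → e . D] has the dot before D: add [D → . F ) D], [D → . -]
  [D → . F ) D] has the dot before F: add [F → . -], [F → . e D]

GOTO = { [D → . -], [D → . F ) D], [F → . -], [F → . e D], [F → e . D] }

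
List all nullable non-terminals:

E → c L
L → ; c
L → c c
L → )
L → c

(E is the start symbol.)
A non-terminal is nullable if it can derive ε (the empty string): either it has an ε-production, or it has a production whose right-hand side consists entirely of nullable non-terminals.

There are no ε-productions, so no non-terminal can derive ε.
No non-terminals are nullable.

Answer: None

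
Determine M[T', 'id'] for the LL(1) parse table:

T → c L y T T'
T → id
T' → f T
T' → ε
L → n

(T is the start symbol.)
Empty (error entry)

To find M[T', 'id'], we find productions for T' where 'id' is in the predict set (PREDICT(N → α) = (FIRST(α) \ {ε}) ∪ (FOLLOW(N) if α ⇒* ε)).

Relevant sets:
  FOLLOW(T') = { $, 'f' }

T' → f T: PREDICT = { 'f' }
T' → ε: PREDICT = { $, 'f' }

M[T', 'id'] is empty (no production applies)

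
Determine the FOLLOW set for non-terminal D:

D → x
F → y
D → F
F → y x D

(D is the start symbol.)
{ $ }

To compute FOLLOW(D), find every occurrence of D on a right-hand side N → α D β: add FIRST(β) \ {ε}, and if β is empty or nullable also add FOLLOW(N). Iterate to a fixed point.

D is the start symbol, so $ ∈ FOLLOW(D).
In F → y x D: D is at the end, add FOLLOW(F)

The FOLLOW sets referred to above (computed the same way, to a fixed point):
  FOLLOW(F) = { $ }

Taking the union: FOLLOW(D) = { $ }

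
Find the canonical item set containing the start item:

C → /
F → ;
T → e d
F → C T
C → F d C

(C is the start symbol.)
{ [C → . /], [C → . F d C], [C' → . C], [F → . ;], [F → . C T] }

First, augment the grammar with C' → C
I₀ = CLOSURE({ [C' → . C] }):
  [C' → . C] has the dot before C: add [C → . /], [C → . F d C]
  [C → . F d C] has the dot before F: add [F → . ;], [F → . C T]
No further items can be added.

I₀ = { [C → . /], [C → . F d C], [C' → . C], [F → . ;], [F → . C T] }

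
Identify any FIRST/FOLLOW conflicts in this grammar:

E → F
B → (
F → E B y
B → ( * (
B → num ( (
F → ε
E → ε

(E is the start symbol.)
Yes. E → F with FOLLOW(E) on { '(', 'num' }; F → E B y with FOLLOW(F) on { '(', 'num' }

Nullable non-terminals: E, F.
FIRST sets used below: FIRST(F) = { '(', 'num', ε }, FIRST(E) = { '(', 'num', ε }, FIRST(B) = { '(', 'num' }

E: nullable alternative(s) E → F, E → ε; FOLLOW(E) = { $, '(', 'num' }
  E → F: FIRST \ {ε} = { '(', 'num' } — overlaps FOLLOW(E) on { '(', 'num' }: CONFLICT
  E → ε: FIRST \ {ε} = { } — disjoint from FOLLOW(E)

F: nullable alternative(s) F → ε; FOLLOW(F) = { $, '(', 'num' }
  F → E B y: FIRST \ {ε} = { '(', 'num' } — overlaps FOLLOW(F) on { '(', 'num' }: CONFLICT
  F → ε: FIRST \ {ε} = { } — this is the only nullable alternative, skip

B has no nullable alternative, so no FIRST/FOLLOW check is needed there.

So the grammar has 2 FIRST/FOLLOW conflicts (marked CONFLICT above).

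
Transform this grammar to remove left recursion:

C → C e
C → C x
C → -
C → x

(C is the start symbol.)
C is directly left-recursive. The standard transformation for
  A → A α₁ | ... | A α_m | β₁ | ... | β_n
is
  A  → β₁ A' | ... | β_n A'
  A' → α₁ A' | ... | α_m A' | ε

C → - becomes C → - C'
C → x becomes C → x C'
C → C e becomes C' → e C'
C → C x becomes C' → x C'
Add C' → ε

Resulting grammar:
C → - C'
C → x C'
C' → e C'
C' → x C'
C' → ε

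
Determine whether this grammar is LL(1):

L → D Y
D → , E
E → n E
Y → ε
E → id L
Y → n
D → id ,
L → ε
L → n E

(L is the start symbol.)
A grammar is LL(1) if for each non-terminal N with multiple productions, the predict sets of those productions are pairwise disjoint, where PREDICT(N → α) = (FIRST(α) \ {ε}) ∪ (FOLLOW(N) if α ⇒* ε).

Relevant sets:
  FIRST(D) = { ',', 'id' }
  FOLLOW(L) = { $, 'n' }
  FOLLOW(Y) = { $, 'n' }

For L:
  PREDICT(L → D Y) = { ',', 'id' }
  PREDICT(L → ε) = { $, 'n' }
  PREDICT(L → n E) = { 'n' }
For D:
  PREDICT(D → ',' E) = { ',' }
  PREDICT(D → id ',') = { 'id' }
For E:
  PREDICT(E → n E) = { 'n' }
  PREDICT(E → id L) = { 'id' }
For Y:
  PREDICT(Y → ε) = { $, 'n' }
  PREDICT(Y → n) = { 'n' }

Conflict found: Predict set conflict for L: { 'n' }
The grammar is NOT LL(1).

Answer: No. Predict set conflict for L: { 'n' }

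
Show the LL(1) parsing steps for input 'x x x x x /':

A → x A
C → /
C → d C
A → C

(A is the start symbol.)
LL(1) parsing maintains a stack (initially the start symbol over $) and the input. At each step: if the stack top is a terminal, match it against the current input token; if it is a non-terminal N, replace it with the RHS of M[N, lookahead] (the unique production whose predict set contains the lookahead).

Stack is shown with the top on the left.

Stack  Input          Action
----------------------------
A $    x x x x x / $  output A → x A
x A $  x x x x x / $  match 'x'
A $    x x x x / $    output A → x A
x A $  x x x x / $    match 'x'
A $    x x x / $      output A → x A
x A $  x x x / $      match 'x'
A $    x x / $        output A → x A
x A $  x x / $        match 'x'
A $    x / $          output A → x A
x A $  x / $          match 'x'
A $    / $            output A → C
C $    / $            output C → /
/ $    / $            match '/'
$      $              accept

The string is accepted.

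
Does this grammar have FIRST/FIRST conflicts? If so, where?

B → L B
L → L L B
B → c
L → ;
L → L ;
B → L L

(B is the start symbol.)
A FIRST/FIRST conflict occurs when two productions N → α and N → β for the same non-terminal have FIRST(α) ∩ FIRST(β) ≠ ∅ (with ε ∈ FIRST of a nullable right-hand side, so two nullable alternatives also conflict).

FIRST sets of the non-terminals at (or reachable through a nullable prefix from) the front of some alternative:
  FIRST(L) = { ';' }

Productions for B:
  B → L B: FIRST = { ';' }
  B → c: FIRST = { 'c' }
  B → L L: FIRST = { ';' }
Productions for L:
  L → L L B: FIRST = { ';' }
  L → ;: FIRST = { ';' }
  L → L ;: FIRST = { ';' }

Conflict for B: B → L B and B → L L
  Overlap: { ';' }
Conflict for L: L → L L B and L → ;
  Overlap: { ';' }
Conflict for L: L → L L B and L → L ;
  Overlap: { ';' }
Conflict for L: L → ; and L → L ;
  Overlap: { ';' }

Answer: Yes. B → L B / B → L L on { ';' }; L → L L B / L → ';' on { ';' }; L → L L B / L → L ';' on { ';' }; L → ';' / L → L ';' on { ';' }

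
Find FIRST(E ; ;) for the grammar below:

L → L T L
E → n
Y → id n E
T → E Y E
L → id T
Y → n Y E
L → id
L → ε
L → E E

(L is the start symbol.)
{ 'n' }

FIRST sets of the non-terminals involved (from the grammar, by fixed-point iteration):
  FIRST(E) = { 'n' }

To compute FIRST(E ; ;), process the symbols left to right:
Symbol E is a non-terminal. Add FIRST(E) \ {ε} = { 'n' }
E is not nullable (ε ∉ FIRST(E)), so stop here.
FIRST(E ; ;) = { 'n' }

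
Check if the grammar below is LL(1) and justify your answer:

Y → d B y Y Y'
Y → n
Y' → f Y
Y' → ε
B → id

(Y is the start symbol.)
A grammar is LL(1) if for each non-terminal N with multiple productions, the predict sets of those productions are pairwise disjoint, where PREDICT(N → α) = (FIRST(α) \ {ε}) ∪ (FOLLOW(N) if α ⇒* ε).

Relevant sets:
  FOLLOW(Y') = { $, 'f' }

For Y:
  PREDICT(Y → d B y Y Y') = { 'd' }
  PREDICT(Y → n) = { 'n' }
For Y':
  PREDICT(Y' → f Y) = { 'f' }
  PREDICT(Y' → ε) = { $, 'f' }
B has a single production, so nothing to check there.

Conflict found: Predict set conflict for Y': { 'f' }
The grammar is NOT LL(1).

Answer: No. Predict set conflict for Y': { 'f' }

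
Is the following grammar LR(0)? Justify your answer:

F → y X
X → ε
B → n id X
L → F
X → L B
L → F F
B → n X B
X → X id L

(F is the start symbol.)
No. Shift-reduce conflict between [X → .] and [F → . y X]

Augment with F' → F and build the canonical LR(0) collection (I0 = CLOSURE({[F' → . F]}), then GOTO on every symbol after a dot until no new states appear). It has 15 states:
  I0: { [F → . y X], [F' → . F] }  — shift
  I1: { [F' → F .] }  — accept
  I2: { [F → . y X], [F → y . X], [L → . F F], [L → . F], [X → . L B], [X → . X id L], [X → .] }  — shift, reduce
  I3: { [F → . y X], [L → F . F], [L → F .] }  — shift, reduce
  I4: { [B → . n X B], [B → . n id X], [X → L . B] }  — shift
  I5: { [F → y X .], [X → X . id L] }  — shift, reduce
  I6: { [F → . y X], [L → . F F], [L → . F], [X → X id . L] }  — shift
  I7: { [X → X id L .] }  — reduce
  I8: { [X → L B .] }  — reduce
  I9: { [B → n . X B], [B → n . id X], [F → . y X], [L → . F F], [L → . F], [X → . L B], [X → . X id L], [X → .] }  — shift, reduce
  I10: { [B → . n X B], [B → . n id X], [B → n X . B], [X → X . id L] }  — shift
  I11: { [B → n id . X], [F → . y X], [L → . F F], [L → . F], [X → . L B], [X → . X id L], [X → .] }  — shift, reduce
  I12: { [B → n id X .], [X → X . id L] }  — shift, reduce
  I13: { [B → n X B .] }  — reduce
  I14: { [L → F F .] }  — reduce

Conflict in state I2:
  Shift-reduce conflict between [X → .] and [F → . y X]
So the grammar is NOT LR(0).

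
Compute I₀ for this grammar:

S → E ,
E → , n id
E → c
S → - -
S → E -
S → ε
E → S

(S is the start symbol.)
First, augment the grammar with S' → S
I₀ = CLOSURE({ [S' → . S] }):
  [S' → . S] has the dot before S: add [S → . E ,], [S → . - -], [S → . E -], [S → .]
  [S → . E ,] has the dot before E: add [E → . , n id], [E → . c], [E → . S]
No further items can be added.

I₀ = { [E → . , n id], [E → . S], [E → . c], [S → . - -], [S → . E ,], [S → . E -], [S → .], [S' → . S] }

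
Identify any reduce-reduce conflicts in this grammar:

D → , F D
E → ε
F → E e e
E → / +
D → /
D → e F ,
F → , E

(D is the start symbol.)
Augment with D' → D and build the canonical LR(0) collection (I0 = CLOSURE({[D' → . D]}), then GOTO on every symbol after a dot until no new states appear). It has 16 states:
  I0: { [D → . , F D], [D → . /], [D → . e F ,], [D' → . D] }  — shift
  I1: { [D → , . F D], [E → . / +], [E → .], [F → . , E], [F → . E e e] }  — shift, reduce
  I2: { [D → / .] }  — reduce
  I3: { [D' → D .] }  — accept
  I4: { [D → e . F ,], [E → . / +], [E → .], [F → . , E], [F → . E e e] }  — shift, reduce
  I5: { [E → . / +], [E → .], [F → , . E] }  — shift, reduce
  I6: { [E → / . +] }  — shift
  I7: { [F → E . e e] }  — shift
  I8: { [D → e F . ,] }  — shift
  I9: { [D → e F , .] }  — reduce
  I10: { [F → E e . e] }  — shift
  I11: { [F → E e e .] }  — reduce
  I12: { [E → / + .] }  — reduce
  I13: { [F → , E .] }  — reduce
  I14: { [D → , F . D], [D → . , F D], [D → . /], [D → . e F ,] }  — shift
  I15: { [D → , F D .] }  — reduce

No state contains more than one complete item.

Answer: No reduce-reduce conflicts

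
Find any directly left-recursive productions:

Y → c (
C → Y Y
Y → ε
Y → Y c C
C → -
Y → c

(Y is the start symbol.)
Yes, Y is left-recursive

Direct left recursion occurs when N → N α for some non-terminal N (the right-hand side begins with the left-hand side itself).

Y → c (: starts with c
C → Y Y: starts with Y
Y → ε: starts with ε
Y → Y c C: LEFT RECURSIVE (starts with Y)
C → -: starts with '-'
Y → c: starts with c

The grammar has direct left recursion on: Y.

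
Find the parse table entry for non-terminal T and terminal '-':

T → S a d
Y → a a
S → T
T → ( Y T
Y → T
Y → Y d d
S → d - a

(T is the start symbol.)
Empty (error entry)

To find M[T, '-'], we find productions for T where '-' is in the predict set (PREDICT(N → α) = (FIRST(α) \ {ε}) ∪ (FOLLOW(N) if α ⇒* ε)).

Relevant sets:
  FIRST(S) = { '(', 'd' }

T → S a d: PREDICT = { '(', 'd' }
T → ( Y T: PREDICT = { '(' }

M[T, '-'] is empty (no production applies)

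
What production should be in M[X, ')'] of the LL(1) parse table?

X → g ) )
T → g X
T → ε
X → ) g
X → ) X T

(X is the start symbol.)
X → ) g, X → ) X T

To find M[X, ')'], we find productions for X where ')' is in the predict set (PREDICT(N → α) = (FIRST(α) \ {ε}) ∪ (FOLLOW(N) if α ⇒* ε)).

X → g ) ): PREDICT = { 'g' }
X → ) g: PREDICT = { ')' }
  ')' is in predict set, so this production goes in M[X, ')']
X → ) X T: PREDICT = { ')' }
  ')' is in predict set, so this production goes in M[X, ')']

M[X, ')'] = X → ) g, X → ) X T  (a multiply-defined cell — the grammar is not LL(1))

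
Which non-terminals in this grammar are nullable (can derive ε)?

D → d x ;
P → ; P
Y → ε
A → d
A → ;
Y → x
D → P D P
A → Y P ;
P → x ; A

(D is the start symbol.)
{ 'Y' }

A non-terminal is nullable if it can derive ε (the empty string): either it has an ε-production, or it has a production whose right-hand side consists entirely of nullable non-terminals.

ε-productions: Y → ε
So Y is immediately nullable.
No further non-terminal can be added: every production for the remaining non-terminals contains a terminal or a non-nullable non-terminal.
Nullable = { 'Y' }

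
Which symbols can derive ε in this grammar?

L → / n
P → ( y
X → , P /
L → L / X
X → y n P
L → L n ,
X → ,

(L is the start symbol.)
None

A non-terminal is nullable if it can derive ε (the empty string): either it has an ε-production, or it has a production whose right-hand side consists entirely of nullable non-terminals.

There are no ε-productions, so no non-terminal can derive ε.
No non-terminals are nullable.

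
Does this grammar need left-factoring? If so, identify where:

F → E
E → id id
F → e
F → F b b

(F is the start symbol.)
Left-factoring is needed when two productions for the same non-terminal
share a common prefix on the right-hand side.

Productions for F:
  F → E
  F → e
  F → F b b

No common prefixes found.

Answer: No, left-factoring is not needed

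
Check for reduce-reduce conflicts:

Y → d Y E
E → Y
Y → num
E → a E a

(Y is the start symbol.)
Augment with Y' → Y and build the canonical LR(0) collection (I0 = CLOSURE({[Y' → . Y]}), then GOTO on every symbol after a dot until no new states appear). It has 10 states:
  I0: { [Y → . d Y E], [Y → . num], [Y' → . Y] }  — shift
  I1: { [Y' → Y .] }  — accept
  I2: { [Y → . d Y E], [Y → . num], [Y → d . Y E] }  — shift
  I3: { [Y → num .] }  — reduce
  I4: { [E → . Y], [E → . a E a], [Y → . d Y E], [Y → . num], [Y → d Y . E] }  — shift
  I5: { [Y → d Y E .] }  — reduce
  I6: { [E → Y .] }  — reduce
  I7: { [E → . Y], [E → . a E a], [E → a . E a], [Y → . d Y E], [Y → . num] }  — shift
  I8: { [E → a E . a] }  — shift
  I9: { [E → a E a .] }  — reduce

No state contains more than one complete item.

Answer: No reduce-reduce conflicts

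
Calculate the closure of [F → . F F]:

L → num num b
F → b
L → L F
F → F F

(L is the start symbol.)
{ [F → . F F], [F → . b] }

Start with: [F → . F F]
  [F → . F F] has the dot before F: add [F → . b]
No further items can be added.

CLOSURE = { [F → . F F], [F → . b] }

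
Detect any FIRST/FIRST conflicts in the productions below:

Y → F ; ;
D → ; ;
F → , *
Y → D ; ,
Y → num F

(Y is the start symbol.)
A FIRST/FIRST conflict occurs when two productions N → α and N → β for the same non-terminal have FIRST(α) ∩ FIRST(β) ≠ ∅ (with ε ∈ FIRST of a nullable right-hand side, so two nullable alternatives also conflict).

FIRST sets of the non-terminals at (or reachable through a nullable prefix from) the front of some alternative:
  FIRST(F) = { ',' }
  FIRST(D) = { ';' }

Productions for Y:
  Y → F ; ;: FIRST = { ',' }
  Y → D ; ,: FIRST = { ';' }
  Y → num F: FIRST = { 'num' }
D, F have only one production, so no FIRST/FIRST conflict is possible there.

All alternatives of each non-terminal have pairwise disjoint FIRST sets.

Answer: No FIRST/FIRST conflicts.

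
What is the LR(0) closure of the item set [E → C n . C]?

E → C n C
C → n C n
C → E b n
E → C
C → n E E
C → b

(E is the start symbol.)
{ [C → . E b n], [C → . b], [C → . n C n], [C → . n E E], [E → . C n C], [E → . C], [E → C n . C] }

To compute CLOSURE, for each item [A → α.Bβ] where B is a non-terminal, add [B → .γ] for all productions B → γ; repeat for the newly added items until nothing changes.

Start with: [E → C n . C]
  [E → C n . C] has the dot before C: add [C → . n C n], [C → . E b n], [C → . n E E], [C → . b]
  [C → . E b n] has the dot before E: add [E → . C n C], [E → . C]
No further items can be added.

CLOSURE = { [C → . E b n], [C → . b], [C → . n C n], [C → . n E E], [E → . C n C], [E → . C], [E → C n . C] }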